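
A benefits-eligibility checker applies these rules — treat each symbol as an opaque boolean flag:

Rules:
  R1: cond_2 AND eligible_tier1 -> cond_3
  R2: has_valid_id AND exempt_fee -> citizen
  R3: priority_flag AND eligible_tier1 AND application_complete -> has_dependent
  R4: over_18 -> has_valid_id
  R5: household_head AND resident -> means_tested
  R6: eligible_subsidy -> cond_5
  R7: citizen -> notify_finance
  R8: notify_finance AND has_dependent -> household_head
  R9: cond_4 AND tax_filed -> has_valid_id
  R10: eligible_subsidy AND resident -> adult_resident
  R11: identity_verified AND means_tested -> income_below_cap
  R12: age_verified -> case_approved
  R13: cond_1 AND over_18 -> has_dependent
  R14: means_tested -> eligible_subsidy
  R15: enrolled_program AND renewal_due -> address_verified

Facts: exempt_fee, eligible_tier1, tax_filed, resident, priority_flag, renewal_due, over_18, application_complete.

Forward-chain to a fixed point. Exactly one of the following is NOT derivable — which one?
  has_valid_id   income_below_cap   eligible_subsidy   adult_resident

income_below_cap

[1] R3 [priority_flag AND eligible_tier1 AND application_complete -> has_dependent]; R4 [over_18 -> has_valid_id]. ⇒ new: has_dependent, has_valid_id.
[2] R2 [has_valid_id AND exempt_fee -> citizen]. ⇒ new: citizen.
[3] R7 [citizen -> notify_finance]. ⇒ new: notify_finance.
[4] R8 [notify_finance AND has_dependent -> household_head]. ⇒ new: household_head.
[5] R5 [household_head AND resident -> means_tested]. ⇒ new: means_tested.
[6] R14 [means_tested -> eligible_subsidy]. ⇒ new: eligible_subsidy.
[7] R6 [eligible_subsidy -> cond_5]; R10 [eligible_subsidy AND resident -> adult_resident]. ⇒ new: cond_5, adult_resident.
Derived: has_valid_id (round 1), eligible_subsidy (round 6), adult_resident (round 7). income_below_cap never appears in any round.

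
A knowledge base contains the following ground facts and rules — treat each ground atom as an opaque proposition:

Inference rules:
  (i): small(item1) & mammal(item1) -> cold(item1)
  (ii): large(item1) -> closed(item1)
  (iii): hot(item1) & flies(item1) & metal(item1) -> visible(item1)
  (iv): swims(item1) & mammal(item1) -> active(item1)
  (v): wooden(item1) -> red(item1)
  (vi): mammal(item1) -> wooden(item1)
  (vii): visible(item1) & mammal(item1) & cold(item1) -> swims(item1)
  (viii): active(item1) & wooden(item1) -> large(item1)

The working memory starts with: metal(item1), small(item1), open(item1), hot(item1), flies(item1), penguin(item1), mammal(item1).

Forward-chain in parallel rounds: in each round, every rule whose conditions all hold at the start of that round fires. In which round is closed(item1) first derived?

5

Round 1: (i) [small(item1) & mammal(item1) -> cold(item1)]; (iii) [hot(item1) & flies(item1) & metal(item1) -> visible(item1)]; (vi) [mammal(item1) -> wooden(item1)]. Adds cold(item1), visible(item1), wooden(item1).
Round 2: (v) [wooden(item1) -> red(item1)]; (vii) [visible(item1) & mammal(item1) & cold(item1) -> swims(item1)]. Adds red(item1), swims(item1).
Round 3: (iv) [swims(item1) & mammal(item1) -> active(item1)]. Adds active(item1).
Round 4: (viii) [active(item1) & wooden(item1) -> large(item1)]. Adds large(item1).
Round 5: (ii) [large(item1) -> closed(item1)]. Adds closed(item1).
closed(item1) first appears in round 5.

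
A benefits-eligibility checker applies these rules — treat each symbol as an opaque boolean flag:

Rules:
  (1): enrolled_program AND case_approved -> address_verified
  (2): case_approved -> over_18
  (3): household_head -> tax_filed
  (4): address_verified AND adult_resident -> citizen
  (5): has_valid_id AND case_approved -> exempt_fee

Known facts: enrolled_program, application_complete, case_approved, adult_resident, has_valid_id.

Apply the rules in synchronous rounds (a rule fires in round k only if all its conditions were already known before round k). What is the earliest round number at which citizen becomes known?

2

Round 1 — (1), (2), (5), derive address_verified, over_18, exempt_fee.
Round 2 — (4), derive citizen.
citizen first appears in round 2.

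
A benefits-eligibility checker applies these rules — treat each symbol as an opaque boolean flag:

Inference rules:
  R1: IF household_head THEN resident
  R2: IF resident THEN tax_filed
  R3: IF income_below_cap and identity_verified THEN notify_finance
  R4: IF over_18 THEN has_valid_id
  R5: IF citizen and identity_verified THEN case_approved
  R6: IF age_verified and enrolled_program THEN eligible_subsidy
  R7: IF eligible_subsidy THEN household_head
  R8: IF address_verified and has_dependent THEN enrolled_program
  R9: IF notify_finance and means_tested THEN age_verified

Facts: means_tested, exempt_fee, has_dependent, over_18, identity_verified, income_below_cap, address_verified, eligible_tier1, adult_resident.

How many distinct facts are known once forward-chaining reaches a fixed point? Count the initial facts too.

Round 1: R3 [IF income_below_cap and identity_verified THEN notify_finance]; R4 [IF over_18 THEN has_valid_id]; R8 [IF address_verified and has_dependent THEN enrolled_program]. Adds notify_finance, has_valid_id, enrolled_program.
Round 2: R9 [IF notify_finance and means_tested THEN age_verified]. Adds age_verified.
Round 3: R6 [IF age_verified and enrolled_program THEN eligible_subsidy]. Adds eligible_subsidy.
Round 4: R7 [IF eligible_subsidy THEN household_head]. Adds household_head.
Round 5: R1 [IF household_head THEN resident]. Adds resident.
Round 6: R2 [IF resident THEN tax_filed]. Adds tax_filed.
Closure: {address_verified, adult_resident, age_verified, eligible_subsidy, eligible_tier1, enrolled_program, exempt_fee, has_dependent, has_valid_id, household_head, identity_verified, income_below_cap, means_tested, notify_finance, over_18, resident, tax_filed} — 17 facts.

17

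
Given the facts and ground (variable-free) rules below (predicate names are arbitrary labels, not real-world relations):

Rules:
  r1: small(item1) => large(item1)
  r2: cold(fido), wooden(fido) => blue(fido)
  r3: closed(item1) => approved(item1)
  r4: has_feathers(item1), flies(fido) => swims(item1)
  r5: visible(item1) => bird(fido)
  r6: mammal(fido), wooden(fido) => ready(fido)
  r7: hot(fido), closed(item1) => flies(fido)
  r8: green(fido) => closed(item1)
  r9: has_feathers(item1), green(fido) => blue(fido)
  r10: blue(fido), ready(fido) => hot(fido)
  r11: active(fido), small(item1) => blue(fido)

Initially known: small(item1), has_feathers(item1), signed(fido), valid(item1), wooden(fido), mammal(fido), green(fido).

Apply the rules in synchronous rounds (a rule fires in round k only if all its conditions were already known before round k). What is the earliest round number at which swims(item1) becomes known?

4

Round 1: r1 [small(item1) => large(item1)]; r6 [mammal(fido), wooden(fido) => ready(fido)]; r8 [green(fido) => closed(item1)]; r9 [has_feathers(item1), green(fido) => blue(fido)]. New: large(item1), ready(fido), closed(item1), blue(fido).
Round 2: r3 [closed(item1) => approved(item1)]; r10 [blue(fido), ready(fido) => hot(fido)]. New: approved(item1), hot(fido).
Round 3: r7 [hot(fido), closed(item1) => flies(fido)]. New: flies(fido).
Round 4: r4 [has_feathers(item1), flies(fido) => swims(item1)]. New: swims(item1).
swims(item1) first appears in round 4.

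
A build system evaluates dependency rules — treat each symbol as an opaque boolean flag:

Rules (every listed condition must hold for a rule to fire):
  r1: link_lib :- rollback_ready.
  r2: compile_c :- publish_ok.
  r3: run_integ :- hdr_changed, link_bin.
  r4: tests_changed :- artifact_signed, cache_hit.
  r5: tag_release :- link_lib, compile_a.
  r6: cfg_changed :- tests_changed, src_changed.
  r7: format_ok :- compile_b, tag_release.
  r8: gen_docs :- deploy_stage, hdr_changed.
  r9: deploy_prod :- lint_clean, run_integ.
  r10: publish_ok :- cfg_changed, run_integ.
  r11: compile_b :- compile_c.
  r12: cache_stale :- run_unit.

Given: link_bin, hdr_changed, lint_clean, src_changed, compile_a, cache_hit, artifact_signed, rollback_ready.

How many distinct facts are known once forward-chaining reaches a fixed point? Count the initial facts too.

Round 1: r1 [link_lib :- rollback_ready.]; r3 [run_integ :- hdr_changed, link_bin.]; r4 [tests_changed :- artifact_signed, cache_hit.]. New: link_lib, run_integ, tests_changed.
Round 2: r5 [tag_release :- link_lib, compile_a.]; r6 [cfg_changed :- tests_changed, src_changed.]; r9 [deploy_prod :- lint_clean, run_integ.]. New: tag_release, cfg_changed, deploy_prod.
Round 3: r10 [publish_ok :- cfg_changed, run_integ.]. New: publish_ok.
Round 4: r2 [compile_c :- publish_ok.]. New: compile_c.
Round 5: r11 [compile_b :- compile_c.]. New: compile_b.
Round 6: r7 [format_ok :- compile_b, tag_release.]. New: format_ok.
Closure: {artifact_signed, cache_hit, cfg_changed, compile_a, compile_b, compile_c, deploy_prod, format_ok, hdr_changed, link_bin, link_lib, lint_clean, publish_ok, rollback_ready, run_integ, src_changed, tag_release, tests_changed} — 18 facts.

18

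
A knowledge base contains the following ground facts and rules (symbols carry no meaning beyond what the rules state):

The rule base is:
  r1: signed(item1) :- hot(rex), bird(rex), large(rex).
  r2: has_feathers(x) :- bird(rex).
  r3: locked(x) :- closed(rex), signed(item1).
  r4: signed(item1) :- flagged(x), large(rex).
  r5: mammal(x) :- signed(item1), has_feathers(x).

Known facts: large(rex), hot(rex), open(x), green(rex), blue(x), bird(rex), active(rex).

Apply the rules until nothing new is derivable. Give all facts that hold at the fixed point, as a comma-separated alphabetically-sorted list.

Round 1 — r1, r2, derive signed(item1), has_feathers(x).
Round 2 — r5, derive mammal(x).

active(rex), bird(rex), blue(x), green(rex), has_feathers(x), hot(rex), large(rex), mammal(x), open(x), signed(item1)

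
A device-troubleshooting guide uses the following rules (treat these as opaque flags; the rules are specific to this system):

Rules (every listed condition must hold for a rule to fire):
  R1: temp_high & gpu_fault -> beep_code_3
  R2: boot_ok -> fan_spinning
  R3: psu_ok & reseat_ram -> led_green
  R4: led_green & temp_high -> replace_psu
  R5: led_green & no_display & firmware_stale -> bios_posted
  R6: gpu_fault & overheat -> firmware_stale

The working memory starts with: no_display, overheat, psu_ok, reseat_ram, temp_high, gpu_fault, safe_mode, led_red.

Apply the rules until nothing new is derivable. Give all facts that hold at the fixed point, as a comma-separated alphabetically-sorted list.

[1] R1 [temp_high & gpu_fault -> beep_code_3]; R3 [psu_ok & reseat_ram -> led_green]; R6 [gpu_fault & overheat -> firmware_stale]. ⇒ new: beep_code_3, led_green, firmware_stale.
[2] R4 [led_green & temp_high -> replace_psu]; R5 [led_green & no_display & firmware_stale -> bios_posted]. ⇒ new: replace_psu, bios_posted.

beep_code_3, bios_posted, firmware_stale, gpu_fault, led_green, led_red, no_display, overheat, psu_ok, replace_psu, reseat_ram, safe_mode, temp_high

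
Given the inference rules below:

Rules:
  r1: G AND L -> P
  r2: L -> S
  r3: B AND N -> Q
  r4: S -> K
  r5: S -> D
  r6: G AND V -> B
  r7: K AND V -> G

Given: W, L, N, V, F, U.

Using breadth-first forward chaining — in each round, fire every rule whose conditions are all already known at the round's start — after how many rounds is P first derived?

4

Round 1: r2 [L -> S]. New: S.
Round 2: r4 [S -> K]; r5 [S -> D]. New: K, D.
Round 3: r7 [K AND V -> G]. New: G.
Round 4: r1 [G AND L -> P]; r6 [G AND V -> B]. New: P, B.
P first appears in round 4.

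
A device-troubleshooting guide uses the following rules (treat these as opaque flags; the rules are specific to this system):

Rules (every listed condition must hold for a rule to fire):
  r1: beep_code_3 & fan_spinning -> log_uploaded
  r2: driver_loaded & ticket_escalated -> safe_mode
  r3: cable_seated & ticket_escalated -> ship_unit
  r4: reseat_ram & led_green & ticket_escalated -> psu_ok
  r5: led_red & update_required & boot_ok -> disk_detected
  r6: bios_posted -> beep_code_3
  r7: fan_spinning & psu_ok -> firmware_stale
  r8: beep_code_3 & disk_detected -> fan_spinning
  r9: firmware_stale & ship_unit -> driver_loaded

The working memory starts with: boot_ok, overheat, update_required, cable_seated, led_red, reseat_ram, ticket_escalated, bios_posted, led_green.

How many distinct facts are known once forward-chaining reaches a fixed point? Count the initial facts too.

Round 1: r3 [cable_seated & ticket_escalated -> ship_unit]; r4 [reseat_ram & led_green & ticket_escalated -> psu_ok]; r5 [led_red & update_required & boot_ok -> disk_detected]; r6 [bios_posted -> beep_code_3]. Adds ship_unit, psu_ok, disk_detected, beep_code_3.
Round 2: r8 [beep_code_3 & disk_detected -> fan_spinning]. Adds fan_spinning.
Round 3: r1 [beep_code_3 & fan_spinning -> log_uploaded]; r7 [fan_spinning & psu_ok -> firmware_stale]. Adds log_uploaded, firmware_stale.
Round 4: r9 [firmware_stale & ship_unit -> driver_loaded]. Adds driver_loaded.
Round 5: r2 [driver_loaded & ticket_escalated -> safe_mode]. Adds safe_mode.
Closure: {beep_code_3, bios_posted, boot_ok, cable_seated, disk_detected, driver_loaded, fan_spinning, firmware_stale, led_green, led_red, log_uploaded, overheat, psu_ok, reseat_ram, safe_mode, ship_unit, ticket_escalated, update_required} — 18 facts.

18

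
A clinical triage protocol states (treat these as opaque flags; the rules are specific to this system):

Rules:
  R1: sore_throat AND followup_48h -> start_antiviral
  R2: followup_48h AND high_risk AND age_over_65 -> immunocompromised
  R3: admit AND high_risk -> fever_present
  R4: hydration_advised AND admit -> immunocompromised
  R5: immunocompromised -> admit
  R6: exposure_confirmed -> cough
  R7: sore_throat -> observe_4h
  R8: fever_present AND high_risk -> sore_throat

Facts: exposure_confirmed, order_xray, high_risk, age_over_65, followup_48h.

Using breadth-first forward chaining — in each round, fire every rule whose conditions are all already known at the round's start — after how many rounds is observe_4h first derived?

5

Round 1 fires R2, R6, giving immunocompromised, cough.
Round 2 fires R5, giving admit.
Round 3 fires R3, giving fever_present.
Round 4 fires R8, giving sore_throat.
Round 5 fires R1, R7, giving start_antiviral, observe_4h.
observe_4h first appears in round 5.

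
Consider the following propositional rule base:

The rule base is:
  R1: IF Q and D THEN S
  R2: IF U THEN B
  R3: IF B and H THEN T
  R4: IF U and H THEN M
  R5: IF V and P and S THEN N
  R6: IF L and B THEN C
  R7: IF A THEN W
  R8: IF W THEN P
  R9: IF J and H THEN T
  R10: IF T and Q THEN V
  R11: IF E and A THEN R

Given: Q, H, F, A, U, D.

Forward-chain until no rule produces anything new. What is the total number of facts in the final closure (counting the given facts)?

14

[1] R1 [IF Q and D THEN S]; R2 [IF U THEN B]; R4 [IF U and H THEN M]; R7 [IF A THEN W]. ⇒ new: S, B, M, W.
[2] R3 [IF B and H THEN T]; R8 [IF W THEN P]. ⇒ new: T, P.
[3] R10 [IF T and Q THEN V]. ⇒ new: V.
[4] R5 [IF V and P and S THEN N]. ⇒ new: N.
Closure: {A, B, D, F, H, M, N, P, Q, S, T, U, V, W} — 14 facts.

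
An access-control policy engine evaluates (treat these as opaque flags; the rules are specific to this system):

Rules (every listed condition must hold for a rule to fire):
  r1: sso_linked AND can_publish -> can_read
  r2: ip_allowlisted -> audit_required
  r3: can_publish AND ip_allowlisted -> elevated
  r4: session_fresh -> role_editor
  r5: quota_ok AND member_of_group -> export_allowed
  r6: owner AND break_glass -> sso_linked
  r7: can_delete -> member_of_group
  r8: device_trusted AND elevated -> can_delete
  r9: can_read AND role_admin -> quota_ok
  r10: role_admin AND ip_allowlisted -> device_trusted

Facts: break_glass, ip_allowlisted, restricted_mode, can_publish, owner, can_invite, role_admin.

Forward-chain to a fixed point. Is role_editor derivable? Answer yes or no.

Round 1: r2 [ip_allowlisted -> audit_required]; r3 [can_publish AND ip_allowlisted -> elevated]; r6 [owner AND break_glass -> sso_linked]; r10 [role_admin AND ip_allowlisted -> device_trusted]. New: audit_required, elevated, sso_linked, device_trusted.
Round 2: r1 [sso_linked AND can_publish -> can_read]; r8 [device_trusted AND elevated -> can_delete]. New: can_read, can_delete.
Round 3: r7 [can_delete -> member_of_group]; r9 [can_read AND role_admin -> quota_ok]. New: member_of_group, quota_ok.
Round 4: r5 [quota_ok AND member_of_group -> export_allowed]. New: export_allowed.
Fixed point reached. role_editor is concluded only by r4; r4 needs session_fresh (never derived).

no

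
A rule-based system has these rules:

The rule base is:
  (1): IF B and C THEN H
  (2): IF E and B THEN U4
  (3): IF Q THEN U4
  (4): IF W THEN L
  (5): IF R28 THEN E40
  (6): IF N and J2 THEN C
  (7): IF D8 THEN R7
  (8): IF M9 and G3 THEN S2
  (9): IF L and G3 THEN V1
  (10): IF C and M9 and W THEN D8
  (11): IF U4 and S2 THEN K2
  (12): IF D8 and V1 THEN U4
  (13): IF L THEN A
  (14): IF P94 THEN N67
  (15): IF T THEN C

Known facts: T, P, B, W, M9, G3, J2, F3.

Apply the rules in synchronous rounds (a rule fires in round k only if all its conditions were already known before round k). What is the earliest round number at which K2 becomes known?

4

Round 1 fires (4), (8), (15), giving L, S2, C.
Round 2 fires (1), (9), (10), (13), giving H, V1, D8, A.
Round 3 fires (7), (12), giving R7, U4.
Round 4 fires (11), giving K2.
K2 first appears in round 4.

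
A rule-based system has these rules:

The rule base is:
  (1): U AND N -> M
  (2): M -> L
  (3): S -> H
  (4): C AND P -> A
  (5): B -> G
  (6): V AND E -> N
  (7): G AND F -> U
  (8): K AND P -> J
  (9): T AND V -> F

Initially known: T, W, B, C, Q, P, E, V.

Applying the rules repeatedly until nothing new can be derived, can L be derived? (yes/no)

[1] (4) [C AND P -> A]; (5) [B -> G]; (6) [V AND E -> N]; (9) [T AND V -> F]. ⇒ new: A, G, N, F.
[2] (7) [G AND F -> U]. ⇒ new: U.
[3] (1) [U AND N -> M]. ⇒ new: M.
[4] (2) [M -> L]. ⇒ new: L.
L appears in round 4, so it is derivable.

yes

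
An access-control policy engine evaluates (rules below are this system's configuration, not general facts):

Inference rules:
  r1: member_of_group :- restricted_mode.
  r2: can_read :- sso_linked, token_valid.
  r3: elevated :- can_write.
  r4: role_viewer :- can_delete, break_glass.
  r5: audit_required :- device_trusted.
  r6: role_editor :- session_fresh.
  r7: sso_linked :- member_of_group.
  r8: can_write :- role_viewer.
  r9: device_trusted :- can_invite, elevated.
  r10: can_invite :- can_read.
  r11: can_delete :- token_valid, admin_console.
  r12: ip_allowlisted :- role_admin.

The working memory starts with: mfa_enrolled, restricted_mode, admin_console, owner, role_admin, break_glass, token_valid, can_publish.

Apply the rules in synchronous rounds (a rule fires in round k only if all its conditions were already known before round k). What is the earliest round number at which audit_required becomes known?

6

Round 1 — r1, r11, r12, derive member_of_group, can_delete, ip_allowlisted.
Round 2 — r4, r7, derive role_viewer, sso_linked.
Round 3 — r2, r8, derive can_read, can_write.
Round 4 — r3, r10, derive elevated, can_invite.
Round 5 — r9, derive device_trusted.
Round 6 — r5, derive audit_required.
audit_required first appears in round 6.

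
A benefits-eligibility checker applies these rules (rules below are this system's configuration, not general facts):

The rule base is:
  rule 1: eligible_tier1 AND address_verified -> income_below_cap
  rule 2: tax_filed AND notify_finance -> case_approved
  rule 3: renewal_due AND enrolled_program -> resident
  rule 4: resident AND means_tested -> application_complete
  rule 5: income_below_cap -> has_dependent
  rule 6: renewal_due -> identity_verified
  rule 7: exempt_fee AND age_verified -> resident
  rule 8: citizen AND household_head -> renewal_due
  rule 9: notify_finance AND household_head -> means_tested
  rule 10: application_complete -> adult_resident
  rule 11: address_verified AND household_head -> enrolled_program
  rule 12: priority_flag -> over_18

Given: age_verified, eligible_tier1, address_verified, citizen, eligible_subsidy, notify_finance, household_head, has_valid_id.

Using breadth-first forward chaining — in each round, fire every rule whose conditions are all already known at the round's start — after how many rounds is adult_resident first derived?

4

Round 1: rule 1 [eligible_tier1 AND address_verified -> income_below_cap]; rule 8 [citizen AND household_head -> renewal_due]; rule 9 [notify_finance AND household_head -> means_tested]; rule 11 [address_verified AND household_head -> enrolled_program]. Adds income_below_cap, renewal_due, means_tested, enrolled_program.
Round 2: rule 3 [renewal_due AND enrolled_program -> resident]; rule 5 [income_below_cap -> has_dependent]; rule 6 [renewal_due -> identity_verified]. Adds resident, has_dependent, identity_verified.
Round 3: rule 4 [resident AND means_tested -> application_complete]. Adds application_complete.
Round 4: rule 10 [application_complete -> adult_resident]. Adds adult_resident.
adult_resident first appears in round 4.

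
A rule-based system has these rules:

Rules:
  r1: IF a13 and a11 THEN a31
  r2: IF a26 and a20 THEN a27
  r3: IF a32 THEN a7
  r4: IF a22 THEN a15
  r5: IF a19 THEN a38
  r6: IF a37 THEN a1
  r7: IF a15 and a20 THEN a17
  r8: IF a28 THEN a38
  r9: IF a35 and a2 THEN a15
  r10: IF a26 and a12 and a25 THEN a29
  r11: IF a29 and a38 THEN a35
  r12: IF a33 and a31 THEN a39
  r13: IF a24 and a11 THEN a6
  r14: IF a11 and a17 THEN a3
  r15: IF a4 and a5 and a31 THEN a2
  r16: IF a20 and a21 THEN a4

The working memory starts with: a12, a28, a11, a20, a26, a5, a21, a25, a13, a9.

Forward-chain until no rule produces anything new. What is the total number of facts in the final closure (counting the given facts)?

20

[1] r1 [IF a13 and a11 THEN a31]; r2 [IF a26 and a20 THEN a27]; r8 [IF a28 THEN a38]; r10 [IF a26 and a12 and a25 THEN a29]; r16 [IF a20 and a21 THEN a4]. ⇒ new: a31, a27, a38, a29, a4.
[2] r11 [IF a29 and a38 THEN a35]; r15 [IF a4 and a5 and a31 THEN a2]. ⇒ new: a35, a2.
[3] r9 [IF a35 and a2 THEN a15]. ⇒ new: a15.
[4] r7 [IF a15 and a20 THEN a17]. ⇒ new: a17.
[5] r14 [IF a11 and a17 THEN a3]. ⇒ new: a3.
Closure: {a11, a12, a13, a15, a17, a2, a20, a21, a25, a26, a27, a28, a29, a3, a31, a35, a38, a4, a5, a9} — 20 facts.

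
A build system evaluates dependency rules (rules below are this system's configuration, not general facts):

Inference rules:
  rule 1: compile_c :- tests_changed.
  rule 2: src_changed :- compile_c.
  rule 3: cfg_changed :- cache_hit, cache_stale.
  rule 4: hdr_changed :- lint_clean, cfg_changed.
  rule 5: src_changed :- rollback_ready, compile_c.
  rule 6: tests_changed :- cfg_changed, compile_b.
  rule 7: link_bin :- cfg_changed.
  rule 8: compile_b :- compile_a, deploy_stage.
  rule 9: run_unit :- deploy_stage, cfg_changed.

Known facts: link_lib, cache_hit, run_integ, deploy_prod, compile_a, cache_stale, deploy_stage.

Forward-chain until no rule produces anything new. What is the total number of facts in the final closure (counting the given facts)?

Round 1: rule 3 [cfg_changed :- cache_hit, cache_stale.]; rule 8 [compile_b :- compile_a, deploy_stage.]. New: cfg_changed, compile_b.
Round 2: rule 6 [tests_changed :- cfg_changed, compile_b.]; rule 7 [link_bin :- cfg_changed.]; rule 9 [run_unit :- deploy_stage, cfg_changed.]. New: tests_changed, link_bin, run_unit.
Round 3: rule 1 [compile_c :- tests_changed.]. New: compile_c.
Round 4: rule 2 [src_changed :- compile_c.]. New: src_changed.
Closure: {cache_hit, cache_stale, cfg_changed, compile_a, compile_b, compile_c, deploy_prod, deploy_stage, link_bin, link_lib, run_integ, run_unit, src_changed, tests_changed} — 14 facts.

14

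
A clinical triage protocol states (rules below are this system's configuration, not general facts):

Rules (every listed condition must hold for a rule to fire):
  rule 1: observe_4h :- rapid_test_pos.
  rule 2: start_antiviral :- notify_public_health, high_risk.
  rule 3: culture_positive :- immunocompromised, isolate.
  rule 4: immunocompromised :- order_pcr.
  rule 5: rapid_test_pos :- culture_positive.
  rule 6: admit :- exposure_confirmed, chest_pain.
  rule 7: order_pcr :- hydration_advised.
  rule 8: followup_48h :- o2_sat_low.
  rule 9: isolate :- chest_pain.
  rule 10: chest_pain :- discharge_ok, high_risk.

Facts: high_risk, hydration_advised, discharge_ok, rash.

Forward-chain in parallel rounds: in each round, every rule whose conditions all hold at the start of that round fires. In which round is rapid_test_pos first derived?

4

Round 1: rule 7 [order_pcr :- hydration_advised.]; rule 10 [chest_pain :- discharge_ok, high_risk.]. Adds order_pcr, chest_pain.
Round 2: rule 4 [immunocompromised :- order_pcr.]; rule 9 [isolate :- chest_pain.]. Adds immunocompromised, isolate.
Round 3: rule 3 [culture_positive :- immunocompromised, isolate.]. Adds culture_positive.
Round 4: rule 5 [rapid_test_pos :- culture_positive.]. Adds rapid_test_pos.
rapid_test_pos first appears in round 4.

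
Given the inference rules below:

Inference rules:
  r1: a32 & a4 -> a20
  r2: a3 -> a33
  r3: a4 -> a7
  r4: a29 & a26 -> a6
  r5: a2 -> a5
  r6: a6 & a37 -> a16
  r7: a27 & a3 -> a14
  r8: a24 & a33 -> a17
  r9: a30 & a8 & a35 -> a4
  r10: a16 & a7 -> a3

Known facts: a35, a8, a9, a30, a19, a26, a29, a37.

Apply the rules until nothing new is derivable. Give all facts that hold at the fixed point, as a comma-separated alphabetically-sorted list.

a16, a19, a26, a29, a3, a30, a33, a35, a37, a4, a6, a7, a8, a9

Round 1: r4 [a29 & a26 -> a6]; r9 [a30 & a8 & a35 -> a4]. Adds a6, a4.
Round 2: r3 [a4 -> a7]; r6 [a6 & a37 -> a16]. Adds a7, a16.
Round 3: r10 [a16 & a7 -> a3]. Adds a3.
Round 4: r2 [a3 -> a33]. Adds a33.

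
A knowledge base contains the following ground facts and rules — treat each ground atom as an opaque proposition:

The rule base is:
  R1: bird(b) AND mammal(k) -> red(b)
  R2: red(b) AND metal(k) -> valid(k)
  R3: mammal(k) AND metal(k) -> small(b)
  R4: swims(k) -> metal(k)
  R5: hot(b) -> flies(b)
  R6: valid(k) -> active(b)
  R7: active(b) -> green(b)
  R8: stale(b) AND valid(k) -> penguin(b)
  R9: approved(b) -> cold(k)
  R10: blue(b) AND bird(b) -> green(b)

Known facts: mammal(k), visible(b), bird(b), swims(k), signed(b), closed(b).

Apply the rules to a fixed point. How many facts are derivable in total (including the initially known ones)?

Round 1 — R1, R4, derive red(b), metal(k).
Round 2 — R2, R3, derive valid(k), small(b).
Round 3 — R6, derive active(b).
Round 4 — R7, derive green(b).
Closure: {active(b), bird(b), closed(b), green(b), mammal(k), metal(k), red(b), signed(b), small(b), swims(k), valid(k), visible(b)} — 12 facts.

12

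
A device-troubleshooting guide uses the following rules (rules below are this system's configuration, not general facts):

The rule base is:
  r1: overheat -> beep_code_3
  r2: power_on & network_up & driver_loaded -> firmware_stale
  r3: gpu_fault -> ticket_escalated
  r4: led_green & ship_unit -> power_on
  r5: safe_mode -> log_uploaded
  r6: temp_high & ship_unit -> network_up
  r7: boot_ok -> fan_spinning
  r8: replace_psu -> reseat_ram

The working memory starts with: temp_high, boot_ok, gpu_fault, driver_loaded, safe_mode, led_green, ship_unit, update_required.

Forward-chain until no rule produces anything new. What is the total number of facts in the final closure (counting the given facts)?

Round 1: r3 [gpu_fault -> ticket_escalated]; r4 [led_green & ship_unit -> power_on]; r5 [safe_mode -> log_uploaded]; r6 [temp_high & ship_unit -> network_up]; r7 [boot_ok -> fan_spinning]. Adds ticket_escalated, power_on, log_uploaded, network_up, fan_spinning.
Round 2: r2 [power_on & network_up & driver_loaded -> firmware_stale]. Adds firmware_stale.
Closure: {boot_ok, driver_loaded, fan_spinning, firmware_stale, gpu_fault, led_green, log_uploaded, network_up, power_on, safe_mode, ship_unit, temp_high, ticket_escalated, update_required} — 14 facts.

14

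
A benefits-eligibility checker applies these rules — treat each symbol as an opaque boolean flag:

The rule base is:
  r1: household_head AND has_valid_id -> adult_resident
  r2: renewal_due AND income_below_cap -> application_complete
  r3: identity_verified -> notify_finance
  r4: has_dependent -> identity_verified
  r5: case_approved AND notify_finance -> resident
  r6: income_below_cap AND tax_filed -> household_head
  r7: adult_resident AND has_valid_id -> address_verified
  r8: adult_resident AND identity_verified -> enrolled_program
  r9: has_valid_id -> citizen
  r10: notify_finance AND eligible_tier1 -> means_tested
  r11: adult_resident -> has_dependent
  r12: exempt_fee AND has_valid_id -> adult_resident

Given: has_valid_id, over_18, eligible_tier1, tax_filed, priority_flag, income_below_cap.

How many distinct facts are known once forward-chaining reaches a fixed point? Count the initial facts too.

[1] r6 [income_below_cap AND tax_filed -> household_head]; r9 [has_valid_id -> citizen]. ⇒ new: household_head, citizen.
[2] r1 [household_head AND has_valid_id -> adult_resident]. ⇒ new: adult_resident.
[3] r7 [adult_resident AND has_valid_id -> address_verified]; r11 [adult_resident -> has_dependent]. ⇒ new: address_verified, has_dependent.
[4] r4 [has_dependent -> identity_verified]. ⇒ new: identity_verified.
[5] r3 [identity_verified -> notify_finance]; r8 [adult_resident AND identity_verified -> enrolled_program]. ⇒ new: notify_finance, enrolled_program.
[6] r10 [notify_finance AND eligible_tier1 -> means_tested]. ⇒ new: means_tested.
Closure: {address_verified, adult_resident, citizen, eligible_tier1, enrolled_program, has_dependent, has_valid_id, household_head, identity_verified, income_below_cap, means_tested, notify_finance, over_18, priority_flag, tax_filed} — 15 facts.

15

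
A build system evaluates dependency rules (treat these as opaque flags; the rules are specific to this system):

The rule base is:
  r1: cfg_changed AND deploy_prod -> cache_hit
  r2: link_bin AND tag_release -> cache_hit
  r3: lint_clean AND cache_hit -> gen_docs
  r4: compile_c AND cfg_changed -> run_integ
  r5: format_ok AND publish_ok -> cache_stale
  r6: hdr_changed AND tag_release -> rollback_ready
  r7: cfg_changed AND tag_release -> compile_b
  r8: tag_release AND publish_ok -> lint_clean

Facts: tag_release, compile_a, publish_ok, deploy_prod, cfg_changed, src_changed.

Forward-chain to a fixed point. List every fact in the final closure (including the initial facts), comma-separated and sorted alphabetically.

cache_hit, cfg_changed, compile_a, compile_b, deploy_prod, gen_docs, lint_clean, publish_ok, src_changed, tag_release

Round 1: r1 [cfg_changed AND deploy_prod -> cache_hit]; r7 [cfg_changed AND tag_release -> compile_b]; r8 [tag_release AND publish_ok -> lint_clean]. Adds cache_hit, compile_b, lint_clean.
Round 2: r3 [lint_clean AND cache_hit -> gen_docs]. Adds gen_docs.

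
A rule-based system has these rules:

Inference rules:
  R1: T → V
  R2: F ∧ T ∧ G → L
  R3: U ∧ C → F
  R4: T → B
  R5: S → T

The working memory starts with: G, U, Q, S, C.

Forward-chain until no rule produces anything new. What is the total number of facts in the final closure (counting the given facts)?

10

Round 1 fires R3, R5, giving F, T.
Round 2 fires R1, R2, R4, giving V, L, B.
Closure: {B, C, F, G, L, Q, S, T, U, V} — 10 facts.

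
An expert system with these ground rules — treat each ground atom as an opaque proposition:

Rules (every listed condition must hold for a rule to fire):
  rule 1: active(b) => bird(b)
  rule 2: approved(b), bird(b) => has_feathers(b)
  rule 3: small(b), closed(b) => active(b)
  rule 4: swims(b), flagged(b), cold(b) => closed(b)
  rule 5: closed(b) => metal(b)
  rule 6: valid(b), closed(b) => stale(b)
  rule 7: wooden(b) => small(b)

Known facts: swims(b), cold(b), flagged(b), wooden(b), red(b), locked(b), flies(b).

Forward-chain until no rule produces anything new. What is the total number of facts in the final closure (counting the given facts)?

Round 1 fires rule 4, rule 7, giving closed(b), small(b).
Round 2 fires rule 3, rule 5, giving active(b), metal(b).
Round 3 fires rule 1, giving bird(b).
Closure: {active(b), bird(b), closed(b), cold(b), flagged(b), flies(b), locked(b), metal(b), red(b), small(b), swims(b), wooden(b)} — 12 facts.

12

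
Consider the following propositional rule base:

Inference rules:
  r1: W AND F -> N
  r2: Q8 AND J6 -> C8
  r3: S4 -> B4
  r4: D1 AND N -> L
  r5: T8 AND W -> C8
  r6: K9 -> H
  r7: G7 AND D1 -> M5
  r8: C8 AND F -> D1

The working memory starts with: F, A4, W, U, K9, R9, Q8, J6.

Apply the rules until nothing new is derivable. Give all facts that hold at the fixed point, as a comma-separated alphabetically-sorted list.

A4, C8, D1, F, H, J6, K9, L, N, Q8, R9, U, W

Round 1 — r1, r2, r6, derive N, C8, H.
Round 2 — r8, derive D1.
Round 3 — r4, derive L.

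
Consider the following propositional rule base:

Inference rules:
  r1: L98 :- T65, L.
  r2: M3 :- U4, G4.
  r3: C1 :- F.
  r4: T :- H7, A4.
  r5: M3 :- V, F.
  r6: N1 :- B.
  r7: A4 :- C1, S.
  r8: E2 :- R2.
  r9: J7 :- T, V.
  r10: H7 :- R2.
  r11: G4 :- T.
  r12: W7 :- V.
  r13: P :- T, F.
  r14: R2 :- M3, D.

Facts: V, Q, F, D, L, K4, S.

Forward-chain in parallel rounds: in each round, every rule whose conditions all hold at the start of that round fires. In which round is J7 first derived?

Round 1 — r3, r5, r12, derive C1, M3, W7.
Round 2 — r7, r14, derive A4, R2.
Round 3 — r8, r10, derive E2, H7.
Round 4 — r4, derive T.
Round 5 — r9, r11, r13, derive J7, G4, P.
J7 first appears in round 5.

5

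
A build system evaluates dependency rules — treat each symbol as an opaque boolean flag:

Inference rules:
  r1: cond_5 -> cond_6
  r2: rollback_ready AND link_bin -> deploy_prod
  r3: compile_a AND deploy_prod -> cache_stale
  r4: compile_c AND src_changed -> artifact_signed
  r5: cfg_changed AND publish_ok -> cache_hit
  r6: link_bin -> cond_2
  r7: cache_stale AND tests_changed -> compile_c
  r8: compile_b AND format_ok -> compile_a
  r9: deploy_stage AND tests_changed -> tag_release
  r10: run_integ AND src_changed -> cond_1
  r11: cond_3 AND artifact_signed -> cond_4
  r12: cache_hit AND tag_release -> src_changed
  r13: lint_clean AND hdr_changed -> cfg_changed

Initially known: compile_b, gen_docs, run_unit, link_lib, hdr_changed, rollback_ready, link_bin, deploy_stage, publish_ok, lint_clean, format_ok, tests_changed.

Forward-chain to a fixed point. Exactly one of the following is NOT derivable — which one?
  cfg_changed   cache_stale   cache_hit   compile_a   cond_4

[1] r2 [rollback_ready AND link_bin -> deploy_prod]; r6 [link_bin -> cond_2]; r8 [compile_b AND format_ok -> compile_a]; r9 [deploy_stage AND tests_changed -> tag_release]; r13 [lint_clean AND hdr_changed -> cfg_changed]. ⇒ new: deploy_prod, cond_2, compile_a, tag_release, cfg_changed.
[2] r3 [compile_a AND deploy_prod -> cache_stale]; r5 [cfg_changed AND publish_ok -> cache_hit]. ⇒ new: cache_stale, cache_hit.
[3] r7 [cache_stale AND tests_changed -> compile_c]; r12 [cache_hit AND tag_release -> src_changed]. ⇒ new: compile_c, src_changed.
[4] r4 [compile_c AND src_changed -> artifact_signed]. ⇒ new: artifact_signed.
Derived: compile_a (round 1), cache_stale (round 2), cfg_changed (round 1), cache_hit (round 2). cond_4 never appears in any round.

cond_4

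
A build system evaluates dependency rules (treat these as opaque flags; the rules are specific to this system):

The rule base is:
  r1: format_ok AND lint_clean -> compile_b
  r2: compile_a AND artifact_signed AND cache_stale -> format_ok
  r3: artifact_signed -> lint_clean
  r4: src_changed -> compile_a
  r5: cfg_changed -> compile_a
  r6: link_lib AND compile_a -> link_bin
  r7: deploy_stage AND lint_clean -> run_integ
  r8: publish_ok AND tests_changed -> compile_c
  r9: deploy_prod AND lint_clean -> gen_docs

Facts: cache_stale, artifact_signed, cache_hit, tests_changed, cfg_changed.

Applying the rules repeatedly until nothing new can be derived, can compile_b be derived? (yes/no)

yes

Round 1 — r3, r5, derive lint_clean, compile_a.
Round 2 — r2, derive format_ok.
Round 3 — r1, derive compile_b.
compile_b appears in round 3, so it is derivable.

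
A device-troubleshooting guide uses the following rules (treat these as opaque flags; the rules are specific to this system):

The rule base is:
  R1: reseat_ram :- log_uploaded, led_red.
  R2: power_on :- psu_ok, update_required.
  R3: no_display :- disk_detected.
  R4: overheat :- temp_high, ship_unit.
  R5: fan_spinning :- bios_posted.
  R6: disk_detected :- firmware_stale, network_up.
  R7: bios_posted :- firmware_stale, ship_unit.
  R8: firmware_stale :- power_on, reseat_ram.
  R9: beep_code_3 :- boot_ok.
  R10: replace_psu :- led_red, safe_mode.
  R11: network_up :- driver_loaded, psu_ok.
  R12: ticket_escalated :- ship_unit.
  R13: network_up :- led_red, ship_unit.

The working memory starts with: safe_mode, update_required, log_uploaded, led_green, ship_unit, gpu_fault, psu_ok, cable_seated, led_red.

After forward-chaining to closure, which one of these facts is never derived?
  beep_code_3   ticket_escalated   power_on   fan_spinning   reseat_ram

Round 1 fires R1, R2, R10, R12, R13, giving reseat_ram, power_on, replace_psu, ticket_escalated, network_up.
Round 2 fires R8, giving firmware_stale.
Round 3 fires R6, R7, giving disk_detected, bios_posted.
Round 4 fires R3, R5, giving no_display, fan_spinning.
Derived: reseat_ram (round 1), fan_spinning (round 4), ticket_escalated (round 1), power_on (round 1). beep_code_3 never appears in any round.

beep_code_3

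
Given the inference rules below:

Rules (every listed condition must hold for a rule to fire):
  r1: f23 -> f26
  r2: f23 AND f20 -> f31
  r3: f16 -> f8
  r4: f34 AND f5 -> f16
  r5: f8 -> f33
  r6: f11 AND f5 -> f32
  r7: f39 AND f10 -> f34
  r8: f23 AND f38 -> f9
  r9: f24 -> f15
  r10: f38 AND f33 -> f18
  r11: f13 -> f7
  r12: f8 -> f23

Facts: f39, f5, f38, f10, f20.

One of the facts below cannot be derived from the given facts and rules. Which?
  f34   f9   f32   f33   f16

Round 1: r7 [f39 AND f10 -> f34]. New: f34.
Round 2: r4 [f34 AND f5 -> f16]. New: f16.
Round 3: r3 [f16 -> f8]. New: f8.
Round 4: r5 [f8 -> f33]; r12 [f8 -> f23]. New: f33, f23.
Round 5: r1 [f23 -> f26]; r2 [f23 AND f20 -> f31]; r8 [f23 AND f38 -> f9]; r10 [f38 AND f33 -> f18]. New: f26, f31, f9, f18.
Derived: f33 (round 4), f34 (round 1), f9 (round 5), f16 (round 2). f32 never appears in any round.

f32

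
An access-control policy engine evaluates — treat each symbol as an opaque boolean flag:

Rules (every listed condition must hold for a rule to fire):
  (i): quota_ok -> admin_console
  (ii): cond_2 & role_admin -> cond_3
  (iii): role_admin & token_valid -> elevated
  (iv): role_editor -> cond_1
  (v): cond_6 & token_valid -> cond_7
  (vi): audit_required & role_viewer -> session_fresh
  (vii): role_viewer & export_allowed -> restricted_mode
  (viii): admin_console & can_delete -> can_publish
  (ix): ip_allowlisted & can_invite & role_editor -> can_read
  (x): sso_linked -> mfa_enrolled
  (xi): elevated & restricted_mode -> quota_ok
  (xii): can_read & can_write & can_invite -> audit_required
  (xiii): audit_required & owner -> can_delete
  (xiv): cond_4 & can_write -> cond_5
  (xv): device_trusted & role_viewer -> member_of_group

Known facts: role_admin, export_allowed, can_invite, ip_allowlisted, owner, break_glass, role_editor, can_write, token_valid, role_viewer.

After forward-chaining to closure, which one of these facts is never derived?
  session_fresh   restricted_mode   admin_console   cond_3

cond_3

Round 1: (iii) [role_admin & token_valid -> elevated]; (iv) [role_editor -> cond_1]; (vii) [role_viewer & export_allowed -> restricted_mode]; (ix) [ip_allowlisted & can_invite & role_editor -> can_read]. New: elevated, cond_1, restricted_mode, can_read.
Round 2: (xi) [elevated & restricted_mode -> quota_ok]; (xii) [can_read & can_write & can_invite -> audit_required]. New: quota_ok, audit_required.
Round 3: (i) [quota_ok -> admin_console]; (vi) [audit_required & role_viewer -> session_fresh]; (xiii) [audit_required & owner -> can_delete]. New: admin_console, session_fresh, can_delete.
Round 4: (viii) [admin_console & can_delete -> can_publish]. New: can_publish.
Derived: restricted_mode (round 1), admin_console (round 3), session_fresh (round 3). cond_3 never appears in any round.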